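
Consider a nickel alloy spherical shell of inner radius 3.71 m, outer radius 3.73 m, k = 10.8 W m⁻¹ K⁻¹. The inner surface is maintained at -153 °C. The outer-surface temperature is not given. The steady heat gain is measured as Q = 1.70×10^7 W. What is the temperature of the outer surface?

Series resistances:
  R_nickel alloy = (1/3.71 − 1/3.73)/(4πk) = 0.001445/(4π·10.8) = 1.065×10^-5 K/W
ΣR = 1.065×10^-5 K/W
ΔT = Q·ΣR = 1.70×10^7 × 1.065×10^-5 = 181.0 K
Heat flows inward, so T_out = T_in + ΔT = -153 + 181.0 = 28.0 °C

T_out = 28.0 °C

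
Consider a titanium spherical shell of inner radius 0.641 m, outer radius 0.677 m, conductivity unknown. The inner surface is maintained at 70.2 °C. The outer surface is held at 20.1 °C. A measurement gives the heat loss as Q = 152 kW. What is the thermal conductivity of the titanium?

k = 20.0 W/m·K

ΣR = ΔT/Q = |70.2 − 20.1|/1.52×10^5 = 3.296×10^-4 K/W
(1/r₁−1/r₂)/(4πk) = 3.296×10^-4 ⇒ k = 0.08296/(4π·3.296×10^-4) = 20.0 W/m·K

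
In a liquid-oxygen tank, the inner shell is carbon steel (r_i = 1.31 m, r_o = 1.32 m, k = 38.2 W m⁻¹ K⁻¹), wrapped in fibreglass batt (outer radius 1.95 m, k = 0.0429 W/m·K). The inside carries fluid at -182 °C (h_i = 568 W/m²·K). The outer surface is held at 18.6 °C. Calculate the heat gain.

Resistance network (inner→outer):
  R_conv,in = 1/(4πr²h) = 1/(4π·1.31²·568) = 8.164×10^-5 K/W
  R_carbon steel = (1/1.31 − 1/1.32)/(4πk) = 0.005783/(4π·38.2) = 1.205×10^-5 K/W
  R_fibreglass batt = (1/1.32 − 1/1.95)/(4πk) = 0.2448/(4π·0.0429) = 0.4540 K/W
ΣR = 8.164×10^-5 + 1.205×10^-5 + 0.4540 = 0.4541 K/W
Q = ΔT/ΣR = (-182 °C − 18.6 °C)/0.4541 = -442 W
(Negative Q ⇒ heat flows inward; heat gain = 442 W.)

Q = 442 W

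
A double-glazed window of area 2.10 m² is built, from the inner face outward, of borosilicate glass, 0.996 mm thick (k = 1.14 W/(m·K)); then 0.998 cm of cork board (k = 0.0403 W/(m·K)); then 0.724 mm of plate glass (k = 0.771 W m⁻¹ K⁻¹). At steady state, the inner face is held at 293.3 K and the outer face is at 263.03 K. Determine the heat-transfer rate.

Q = 255 W

Treat each layer as a resistance in series:
  R_borosilicate glass = L/(kA) = 9.96×10^-4/(1.14·2.10) = 4.160×10^-4 K/W
  R_cork board = L/(kA) = 0.00998/(0.0403·2.10) = 0.1179 K/W
  R_plate glass = L/(kA) = 7.24×10^-4/(0.771·2.10) = 4.472×10^-4 K/W
ΣR = 4.160×10^-4 + 0.1179 + 4.472×10^-4 = 0.1188 K/W
Q = ΔT/ΣR = (293.3 K − 263.03 K)/0.1188 = 255 W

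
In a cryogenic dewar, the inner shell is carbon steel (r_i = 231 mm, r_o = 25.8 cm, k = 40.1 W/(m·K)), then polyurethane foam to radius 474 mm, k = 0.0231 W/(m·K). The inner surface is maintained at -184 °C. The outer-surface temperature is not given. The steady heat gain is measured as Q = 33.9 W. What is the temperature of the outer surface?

Sum the resistances:
  R_carbon steel = (1/0.231 − 1/0.258)/(4πk) = 0.4530/(4π·40.1) = 8.990×10^-4 K/W
  R_polyurethane foam = (1/0.258 − 1/0.474)/(4πk) = 1.766/(4π·0.0231) = 6.085 K/W
ΣR = 6.086 K/W
ΔT = Q·ΣR = 33.9 × 6.086 = 206.3 K
Heat flows inward, so T_out = T_in + ΔT = -184 + 206.3 = 22.3 °C

T_out = 22.3 °C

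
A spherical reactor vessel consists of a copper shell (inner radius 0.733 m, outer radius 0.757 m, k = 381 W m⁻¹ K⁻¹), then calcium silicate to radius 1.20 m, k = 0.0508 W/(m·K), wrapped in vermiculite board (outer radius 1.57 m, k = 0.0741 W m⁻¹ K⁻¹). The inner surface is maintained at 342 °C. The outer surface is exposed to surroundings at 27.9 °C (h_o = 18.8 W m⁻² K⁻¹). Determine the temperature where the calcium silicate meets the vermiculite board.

Series thermal resistances, inner to outer:
  R_copper = (1/0.733 − 1/0.757)/(4πk) = 0.04325/(4π·381) = 9.034×10^-6 K/W
  R_calcium silicate = (1/0.757 − 1/1.20)/(4πk) = 0.4877/(4π·0.0508) = 0.7639 K/W
  R_vermiculite board = (1/1.20 − 1/1.57)/(4πk) = 0.1964/(4π·0.0741) = 0.2109 K/W
  R_conv,out = 1/(4πr²h) = 1/(4π·1.57²·18.8) = 0.001717 K/W
ΣR = 9.034×10^-6 + 0.7639 + 0.2109 + 0.001717 = 0.9765 K/W
Q = ΔT/ΣR = (342 °C − 27.9 °C)/0.9765 = 321.7 W
From the inner boundary to the calcium silicate/vermiculite board interface, ΣR_partial = 0.7639 K/W.
T_interface = T_in − Q·ΣR_partial = 342 °C − (321.7)(0.7639) = 96.3 °C

T = 96.3 °C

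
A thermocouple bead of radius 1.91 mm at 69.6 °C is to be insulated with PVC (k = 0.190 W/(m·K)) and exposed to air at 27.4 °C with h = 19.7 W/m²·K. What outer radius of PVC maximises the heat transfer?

For a sphere, r_cr = 2k_ins/h = 2·0.190/19.7 = 0.0193 m = 1.93 cm

r_cr = 1.93 cm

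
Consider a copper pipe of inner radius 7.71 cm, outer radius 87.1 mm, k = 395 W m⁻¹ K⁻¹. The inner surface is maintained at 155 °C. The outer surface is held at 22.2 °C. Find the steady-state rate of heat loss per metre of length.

Q' = 2πk·ΔT/ln(r₂/r₁) = 2π × 395 × 132.8 / ln(0.0871/0.0771) = 2.70×10^6 W/m

Q' = 2700 kW/m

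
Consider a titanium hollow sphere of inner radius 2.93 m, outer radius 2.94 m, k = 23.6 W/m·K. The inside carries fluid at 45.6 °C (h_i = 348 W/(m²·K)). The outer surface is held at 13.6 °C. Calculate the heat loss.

Series thermal resistances, inner to outer:
  R_conv,in = 1/(4πr²h) = 1/(4π·2.93²·348) = 2.664×10^-5 K/W
  R_titanium = (1/2.93 − 1/2.94)/(4πk) = 0.001161/(4π·23.6) = 3.914×10^-6 K/W
ΣR = 2.664×10^-5 + 3.914×10^-6 = 3.055×10^-5 K/W
Q = ΔT/ΣR = (45.6 °C − 13.6 °C)/3.055×10^-5 = 1.05×10^6 W

Q = 1050 kW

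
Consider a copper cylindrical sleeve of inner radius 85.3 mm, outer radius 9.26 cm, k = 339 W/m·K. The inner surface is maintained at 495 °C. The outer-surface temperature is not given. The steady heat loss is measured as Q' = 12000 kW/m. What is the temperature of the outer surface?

Series resistances:
  R'_copper = ln(0.0926/0.0853)/(2πk) = 0.08211/(2π·339) = 3.855×10^-5 m·K/W
ΣR = 3.855×10^-5 m·K/W
ΔT = Q'·ΣR = 1.20×10^7 × 3.855×10^-5 = 462.6 K
Heat flows outward, so T_out = T_in − ΔT = 495 − 462.6 = 32.4 °C

T_out = 32.4 °C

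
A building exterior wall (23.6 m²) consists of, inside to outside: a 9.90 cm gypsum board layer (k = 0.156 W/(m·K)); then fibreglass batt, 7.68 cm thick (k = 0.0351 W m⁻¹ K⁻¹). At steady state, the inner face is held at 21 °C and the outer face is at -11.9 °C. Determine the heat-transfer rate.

Treat each layer as a resistance in series:
  R_gypsum board = L/(kA) = 0.0990/(0.156·23.6) = 0.02689 K/W
  R_fibreglass batt = L/(kA) = 0.0768/(0.0351·23.6) = 0.09271 K/W
ΣR = 0.02689 + 0.09271 = 0.1196 K/W
Q = ΔT/ΣR = (21 °C − -11.9 °C)/0.1196 = 275 W

Q = 275 W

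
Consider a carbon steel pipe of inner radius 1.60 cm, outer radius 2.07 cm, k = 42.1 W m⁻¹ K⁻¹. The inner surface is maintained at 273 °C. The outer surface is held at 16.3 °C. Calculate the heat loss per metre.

Q' = 2πk·ΔT/ln(r₂/r₁) = 2π × 42.1 × 256.7 / ln(0.0207/0.0160) = 2.64×10^5 W/m

Q' = 264 kW/m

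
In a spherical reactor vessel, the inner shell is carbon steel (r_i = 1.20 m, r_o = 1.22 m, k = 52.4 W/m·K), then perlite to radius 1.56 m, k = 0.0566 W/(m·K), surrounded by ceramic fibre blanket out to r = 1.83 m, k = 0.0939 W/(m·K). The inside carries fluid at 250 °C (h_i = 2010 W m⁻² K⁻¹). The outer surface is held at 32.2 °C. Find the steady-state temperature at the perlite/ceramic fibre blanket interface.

Series thermal resistances, inner to outer:
  R_conv,in = 1/(4πr²h) = 1/(4π·1.20²·2010) = 2.749×10^-5 K/W
  R_carbon steel = (1/1.20 − 1/1.22)/(4πk) = 0.01366/(4π·52.4) = 2.075×10^-5 K/W
  R_perlite = (1/1.22 − 1/1.56)/(4πk) = 0.1786/(4π·0.0566) = 0.2512 K/W
  R_ceramic fibre blanket = (1/1.56 − 1/1.83)/(4πk) = 0.09458/(4π·0.0939) = 0.08015 K/W
ΣR = 2.749×10^-5 + 2.075×10^-5 + 0.2512 + 0.08015 = 0.3314 K/W
Q = ΔT/ΣR = (250 °C − 32.2 °C)/0.3314 = 657.2 W
From the inner boundary to the perlite/ceramic fibre blanket interface, ΣR_partial = 0.2512 K/W.
T_interface = T_in − Q·ΣR_partial = 250 °C − (657.2)(0.2512) = 84.9 °C

T = 84.9 °C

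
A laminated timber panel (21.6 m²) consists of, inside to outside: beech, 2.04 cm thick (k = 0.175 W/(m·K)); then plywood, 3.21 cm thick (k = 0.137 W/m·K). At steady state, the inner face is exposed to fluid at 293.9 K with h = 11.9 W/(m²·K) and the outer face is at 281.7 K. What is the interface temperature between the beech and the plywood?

T = 288.3 K

Series thermal resistances, inner to outer:
  R_conv,in = 1/(hA) = 1/(11.9·21.6) = 0.003890 K/W
  R_beech = L/(kA) = 0.0204/(0.175·21.6) = 0.005397 K/W
  R_plywood = L/(kA) = 0.0321/(0.137·21.6) = 0.01085 K/W
ΣR = 0.003890 + 0.005397 + 0.01085 = 0.02014 K/W
Q = ΔT/ΣR = (293.9 K − 281.7 K)/0.02014 = 605.8 W
From the inner boundary to the beech/plywood interface, ΣR_partial = 0.009287 K/W.
T_interface = T_in − Q·ΣR_partial = 293.9 K − (605.8)(0.009287) = 288.3 K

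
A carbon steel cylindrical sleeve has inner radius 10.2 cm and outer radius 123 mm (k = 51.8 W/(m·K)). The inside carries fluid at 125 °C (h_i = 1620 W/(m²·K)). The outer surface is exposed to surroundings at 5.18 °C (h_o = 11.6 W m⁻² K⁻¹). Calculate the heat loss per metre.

Series thermal resistances, inner to outer:
  R'_conv,in = 1/(2πr h) = 1/(2π·0.102·1620) = 9.632×10^-4 m·K/W
  R'_carbon steel = ln(0.123/0.102)/(2πk) = 0.1872/(2π·51.8) = 5.752×10^-4 m·K/W
  R'_conv,out = 1/(2πr h) = 1/(2π·0.123·11.6) = 0.1115 m·K/W
ΣR = 9.632×10^-4 + 5.752×10^-4 + 0.1115 = 0.1130 m·K/W
Q' = ΔT/ΣR = (125 °C − 5.18 °C)/0.1130 = 1060 W/m

Q' = 1060 W/m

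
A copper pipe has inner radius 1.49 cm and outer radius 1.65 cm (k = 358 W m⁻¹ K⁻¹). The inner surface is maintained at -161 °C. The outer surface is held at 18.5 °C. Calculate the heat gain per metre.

Q' = 3960 kW/m

Q' = 2πk·ΔT/ln(r₂/r₁) = 2π × 358 × 179.5 / ln(0.0165/0.0149) = 3.96×10^6 W/m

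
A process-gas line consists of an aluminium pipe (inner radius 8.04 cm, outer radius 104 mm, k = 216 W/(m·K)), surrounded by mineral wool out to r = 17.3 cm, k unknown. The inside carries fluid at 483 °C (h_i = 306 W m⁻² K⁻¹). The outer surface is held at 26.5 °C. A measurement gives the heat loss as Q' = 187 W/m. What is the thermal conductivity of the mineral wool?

k = 0.0333 W/m·K

ΣR = ΔT/Q' = |483 − 26.5|/187 = 2.441 m·K/W
Known resistances:
  R'_conv,in = 1/(2πr h) = 1/(2π·0.0804·306) = 0.006469 m·K/W
  R'_aluminium = ln(0.104/0.0804)/(2πk) = 0.2574/(2π·216) = 1.896×10^-4 m·K/W
R_mineral wool = ΣR − ΣR_known = 2.441 − 0.006659 = 2.434 m·K/W
ln(r₂/r₁)/(2πk) = 2.434 ⇒ k = 0.5089/(2π·2.434) = 0.0333 W/m·K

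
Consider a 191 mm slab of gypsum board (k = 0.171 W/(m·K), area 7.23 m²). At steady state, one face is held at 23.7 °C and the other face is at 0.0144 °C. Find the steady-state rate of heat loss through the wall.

Q = kA·ΔT/L = 0.171 × 7.23 × |23.7 °C − 0.0144 °C| / 0.191 = 153 W

Q = 153 W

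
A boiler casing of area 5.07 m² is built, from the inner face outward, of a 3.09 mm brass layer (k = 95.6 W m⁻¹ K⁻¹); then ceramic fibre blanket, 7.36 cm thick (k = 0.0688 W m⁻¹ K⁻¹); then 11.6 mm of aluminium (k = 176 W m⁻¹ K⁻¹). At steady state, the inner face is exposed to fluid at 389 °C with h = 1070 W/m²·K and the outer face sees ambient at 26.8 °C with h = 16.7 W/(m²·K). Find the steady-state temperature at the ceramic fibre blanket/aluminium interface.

Resistance network (inner→outer):
  R_conv,in = 1/(hA) = 1/(1070·5.07) = 1.843×10^-4 K/W
  R_brass = L/(kA) = 0.00309/(95.6·5.07) = 6.375×10^-6 K/W
  R_ceramic fibre blanket = L/(kA) = 0.0736/(0.0688·5.07) = 0.2110 K/W
  R_aluminium = L/(kA) = 0.0116/(176·5.07) = 1.300×10^-5 K/W
  R_conv,out = 1/(hA) = 1/(16.7·5.07) = 0.01181 K/W
ΣR = 1.843×10^-4 + 6.375×10^-6 + 0.2110 + 1.300×10^-5 + 0.01181 = 0.2230 K/W
Q = ΔT/ΣR = (389 °C − 26.8 °C)/0.2230 = 1624 W
From the inner boundary to the ceramic fibre blanket/aluminium interface, ΣR_partial = 0.2112 K/W.
T_interface = T_in − Q·ΣR_partial = 389 °C − (1624)(0.2112) = 46.0 °C

T = 46.0 °C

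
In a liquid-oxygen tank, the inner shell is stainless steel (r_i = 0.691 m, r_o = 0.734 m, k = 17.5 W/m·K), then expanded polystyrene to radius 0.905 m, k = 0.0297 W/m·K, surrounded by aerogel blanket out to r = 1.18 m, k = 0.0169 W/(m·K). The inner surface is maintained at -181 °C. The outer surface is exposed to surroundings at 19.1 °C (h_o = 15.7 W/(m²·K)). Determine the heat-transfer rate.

Series thermal resistances, inner to outer:
  R_stainless steel = (1/0.691 − 1/0.734)/(4πk) = 0.08478/(4π·17.5) = 3.855×10^-4 K/W
  R_expanded polystyrene = (1/0.734 − 1/0.905)/(4πk) = 0.2574/(4π·0.0297) = 0.6897 K/W
  R_aerogel blanket = (1/0.905 − 1/1.18)/(4πk) = 0.2575/(4π·0.0169) = 1.213 K/W
  R_conv,out = 1/(4πr²h) = 1/(4π·1.18²·15.7) = 0.003640 K/W
ΣR = 3.855×10^-4 + 0.6897 + 1.213 + 0.003640 = 1.907 K/W
Q = ΔT/ΣR = (-181 °C − 19.1 °C)/1.907 = -105 W
(Negative Q ⇒ heat flows inward; heat gain = 105 W.)

Q = 105 W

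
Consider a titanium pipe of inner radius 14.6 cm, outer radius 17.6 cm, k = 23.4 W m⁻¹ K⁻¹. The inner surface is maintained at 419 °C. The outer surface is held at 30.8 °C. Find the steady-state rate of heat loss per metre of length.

Q' = 3.05×10^5 W/m

Q' = 2πk·ΔT/ln(r₂/r₁) = 2π × 23.4 × 388.2 / ln(0.176/0.146) = 3.05×10^5 W/m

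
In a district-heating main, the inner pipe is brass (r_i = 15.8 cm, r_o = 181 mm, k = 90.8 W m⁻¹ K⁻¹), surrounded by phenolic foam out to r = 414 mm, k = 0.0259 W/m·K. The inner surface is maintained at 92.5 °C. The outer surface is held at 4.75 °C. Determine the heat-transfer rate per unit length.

Series thermal resistances, inner to outer:
  R'_brass = ln(0.181/0.158)/(2πk) = 0.1359/(2π·90.8) = 2.382×10^-4 m·K/W
  R'_phenolic foam = ln(0.414/0.181)/(2πk) = 0.8274/(2π·0.0259) = 5.084 m·K/W
ΣR = 2.382×10^-4 + 5.084 = 5.084 m·K/W
Q' = ΔT/ΣR = (92.5 °C − 4.75 °C)/5.084 = 17.3 W/m

Q' = 17.3 W/m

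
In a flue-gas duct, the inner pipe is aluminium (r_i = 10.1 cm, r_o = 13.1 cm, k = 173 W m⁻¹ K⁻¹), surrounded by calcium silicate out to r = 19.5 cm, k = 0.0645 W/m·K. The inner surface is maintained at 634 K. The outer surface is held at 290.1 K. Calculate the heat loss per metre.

Resistance network (inner→outer):
  R'_aluminium = ln(0.131/0.101)/(2πk) = 0.2601/(2π·173) = 2.393×10^-4 m·K/W
  R'_calcium silicate = ln(0.195/0.131)/(2πk) = 0.3978/(2π·0.0645) = 0.9816 m·K/W
ΣR = 2.393×10^-4 + 0.9816 = 0.9818 m·K/W
Q' = ΔT/ΣR = (634 K − 290.1 K)/0.9818 = 350 W/m

Q' = 350 W/m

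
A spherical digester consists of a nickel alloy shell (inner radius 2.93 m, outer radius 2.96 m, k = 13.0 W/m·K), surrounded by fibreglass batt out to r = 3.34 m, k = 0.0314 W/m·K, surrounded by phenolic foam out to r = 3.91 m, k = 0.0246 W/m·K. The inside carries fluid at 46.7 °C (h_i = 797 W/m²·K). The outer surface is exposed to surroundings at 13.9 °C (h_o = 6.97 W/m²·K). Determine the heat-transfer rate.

Q = 137 W

Series thermal resistances, inner to outer:
  R_conv,in = 1/(4πr²h) = 1/(4π·2.93²·797) = 1.163×10^-5 K/W
  R_nickel alloy = (1/2.93 − 1/2.96)/(4πk) = 0.003459/(4π·13.0) = 2.117×10^-5 K/W
  R_fibreglass batt = (1/2.96 − 1/3.34)/(4πk) = 0.03844/(4π·0.0314) = 0.09741 K/W
  R_phenolic foam = (1/3.34 − 1/3.91)/(4πk) = 0.04365/(4π·0.0246) = 0.1412 K/W
  R_conv,out = 1/(4πr²h) = 1/(4π·3.91²·6.97) = 7.468×10^-4 K/W
ΣR = 1.163×10^-5 + 2.117×10^-5 + 0.09741 + 0.1412 + 7.468×10^-4 = 0.2394 K/W
Q = ΔT/ΣR = (46.7 °C − 13.9 °C)/0.2394 = 137 W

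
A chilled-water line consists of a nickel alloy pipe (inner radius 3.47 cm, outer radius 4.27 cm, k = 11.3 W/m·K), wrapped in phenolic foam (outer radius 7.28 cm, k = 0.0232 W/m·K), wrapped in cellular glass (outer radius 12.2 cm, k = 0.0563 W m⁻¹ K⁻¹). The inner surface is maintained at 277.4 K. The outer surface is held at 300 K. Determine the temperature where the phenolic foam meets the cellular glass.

T = 293.6 K

Series thermal resistances, inner to outer:
  R'_nickel alloy = ln(0.0427/0.0347)/(2πk) = 0.2075/(2π·11.3) = 0.002922 m·K/W
  R'_phenolic foam = ln(0.0728/0.0427)/(2πk) = 0.5335/(2π·0.0232) = 3.660 m·K/W
  R'_cellular glass = ln(0.122/0.0728)/(2πk) = 0.5163/(2π·0.0563) = 1.460 m·K/W
ΣR = 0.002922 + 3.660 + 1.460 = 5.123 m·K/W
Q' = ΔT/ΣR = (277.4 K − 300 K)/5.123 = -4.411 W/m
From the inner boundary to the phenolic foam/cellular glass interface, ΣR_partial = 3.663 m·K/W.
T_interface = T_in − Q'·ΣR_partial = 277.4 K − (-4.411)(3.663) = 293.6 K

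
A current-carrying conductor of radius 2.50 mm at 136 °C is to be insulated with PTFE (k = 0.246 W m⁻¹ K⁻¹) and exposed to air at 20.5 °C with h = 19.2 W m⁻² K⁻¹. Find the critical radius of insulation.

For a cylinder, r_cr = k_ins/h = 0.246/19.2 = 0.0128 m = 1.28 cm

r_cr = 1.28 cm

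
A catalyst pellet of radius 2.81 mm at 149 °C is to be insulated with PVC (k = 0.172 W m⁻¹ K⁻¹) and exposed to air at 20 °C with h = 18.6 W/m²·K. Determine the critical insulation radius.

For a sphere, r_cr = 2k_ins/h = 2·0.172/18.6 = 0.0185 m = 1.85 cm

r_cr = 1.85 cm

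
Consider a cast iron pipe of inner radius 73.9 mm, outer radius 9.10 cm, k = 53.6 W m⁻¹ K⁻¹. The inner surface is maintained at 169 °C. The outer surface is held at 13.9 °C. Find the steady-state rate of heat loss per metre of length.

Q' = 2πk·ΔT/ln(r₂/r₁) = 2π × 53.6 × 155.1 / ln(0.0910/0.0739) = 2.51×10^5 W/m

Q' = 251 kW/m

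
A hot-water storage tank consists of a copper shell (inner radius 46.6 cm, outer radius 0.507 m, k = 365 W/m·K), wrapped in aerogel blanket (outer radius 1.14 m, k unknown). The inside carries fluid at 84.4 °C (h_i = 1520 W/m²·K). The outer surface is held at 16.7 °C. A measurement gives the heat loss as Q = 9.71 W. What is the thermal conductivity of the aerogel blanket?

k = 0.0125 W/m·K

ΣR = ΔT/Q = |84.4 − 16.7|/9.71 = 6.972 K/W
Known resistances:
  R_conv,in = 1/(4πr²h) = 1/(4π·0.466²·1520) = 2.411×10^-4 K/W
  R_copper = (1/0.466 − 1/0.507)/(4πk) = 0.1735/(4π·365) = 3.783×10^-5 K/W
R_aerogel blanket = ΣR − ΣR_known = 6.972 − 2.789×10^-4 = 6.972 K/W
(1/r₁−1/r₂)/(4πk) = 6.972 ⇒ k = 1.095/(4π·6.972) = 0.0125 W/m·K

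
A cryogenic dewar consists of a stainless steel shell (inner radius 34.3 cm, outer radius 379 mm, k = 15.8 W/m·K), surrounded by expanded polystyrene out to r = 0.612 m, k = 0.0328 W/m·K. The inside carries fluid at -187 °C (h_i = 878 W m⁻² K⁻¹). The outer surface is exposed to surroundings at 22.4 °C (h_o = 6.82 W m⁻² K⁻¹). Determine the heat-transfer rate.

Resistance network (inner→outer):
  R_conv,in = 1/(4πr²h) = 1/(4π·0.343²·878) = 7.704×10^-4 K/W
  R_stainless steel = (1/0.343 − 1/0.379)/(4πk) = 0.2769/(4π·15.8) = 0.001395 K/W
  R_expanded polystyrene = (1/0.379 − 1/0.612)/(4πk) = 1.005/(4π·0.0328) = 2.437 K/W
  R_conv,out = 1/(4πr²h) = 1/(4π·0.612²·6.82) = 0.03115 K/W
ΣR = 7.704×10^-4 + 0.001395 + 2.437 + 0.03115 = 2.470 K/W
Q = ΔT/ΣR = (-187 °C − 22.4 °C)/2.470 = -84.8 W
(Negative Q ⇒ heat flows inward; heat gain = 84.8 W.)

Q = 84.8 W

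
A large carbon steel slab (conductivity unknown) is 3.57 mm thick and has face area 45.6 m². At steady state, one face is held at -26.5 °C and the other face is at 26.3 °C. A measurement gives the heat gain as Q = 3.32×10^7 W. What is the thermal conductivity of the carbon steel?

ΣR = ΔT/Q = |-26.5 − 26.3|/3.32×10^7 = 1.590×10^-6 K/W
L/(kA) = 1.590×10^-6 ⇒ k = 0.00357/(1.590×10^-6·45.6) = 49.2 W/m·K

k = 49.2 W/m·K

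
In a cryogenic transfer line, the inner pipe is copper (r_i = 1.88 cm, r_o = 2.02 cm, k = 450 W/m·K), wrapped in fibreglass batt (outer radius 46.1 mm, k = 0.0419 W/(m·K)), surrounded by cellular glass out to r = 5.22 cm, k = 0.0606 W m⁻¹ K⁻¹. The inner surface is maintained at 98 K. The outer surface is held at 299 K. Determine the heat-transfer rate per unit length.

Q' = 58.1 W/m

Resistance network (inner→outer):
  R'_copper = ln(0.0202/0.0188)/(2πk) = 0.07183/(2π·450) = 2.540×10^-5 m·K/W
  R'_fibreglass batt = ln(0.0461/0.0202)/(2πk) = 0.8251/(2π·0.0419) = 3.134 m·K/W
  R'_cellular glass = ln(0.0522/0.0461)/(2πk) = 0.1243/(2π·0.0606) = 0.3264 m·K/W
ΣR = 2.540×10^-5 + 3.134 + 0.3264 = 3.460 m·K/W
Q' = ΔT/ΣR = (98 K − 299 K)/3.460 = -58.1 W/m
(Negative Q' ⇒ heat flows inward; heat gain = 58.1 W/m.)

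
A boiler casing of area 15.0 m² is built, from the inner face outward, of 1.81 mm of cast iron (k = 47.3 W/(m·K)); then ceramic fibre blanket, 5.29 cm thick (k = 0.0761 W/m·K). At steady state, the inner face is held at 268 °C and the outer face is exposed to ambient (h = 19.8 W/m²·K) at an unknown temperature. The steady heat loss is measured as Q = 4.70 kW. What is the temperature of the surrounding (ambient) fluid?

Sum the resistances:
  R_cast iron = L/(kA) = 0.00181/(47.3·15.0) = 2.551×10^-6 K/W
  R_ceramic fibre blanket = L/(kA) = 0.0529/(0.0761·15.0) = 0.04634 K/W
  R_conv,out = 1/(hA) = 1/(19.8·15.0) = 0.003367 K/W
ΣR = 0.04971 K/W
ΔT = Q·ΣR = 4700 × 0.04971 = 233.6 K
Heat flows outward, so T_out = T_in − ΔT = 268 − 233.6 = 34.4 °C

T_out = 34.4 °C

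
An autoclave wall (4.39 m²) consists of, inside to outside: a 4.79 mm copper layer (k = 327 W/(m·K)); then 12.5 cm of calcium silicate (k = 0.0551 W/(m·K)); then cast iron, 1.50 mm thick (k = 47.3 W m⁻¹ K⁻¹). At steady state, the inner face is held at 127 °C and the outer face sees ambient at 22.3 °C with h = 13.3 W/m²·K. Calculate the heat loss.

Q = 196 W

Series thermal resistances, inner to outer:
  R_copper = L/(kA) = 0.00479/(327·4.39) = 3.337×10^-6 K/W
  R_calcium silicate = L/(kA) = 0.125/(0.0551·4.39) = 0.5168 K/W
  R_cast iron = L/(kA) = 0.00150/(47.3·4.39) = 7.224×10^-6 K/W
  R_conv,out = 1/(hA) = 1/(13.3·4.39) = 0.01713 K/W
ΣR = 3.337×10^-6 + 0.5168 + 7.224×10^-6 + 0.01713 = 0.5339 K/W
Q = ΔT/ΣR = (127 °C − 22.3 °C)/0.5339 = 196 W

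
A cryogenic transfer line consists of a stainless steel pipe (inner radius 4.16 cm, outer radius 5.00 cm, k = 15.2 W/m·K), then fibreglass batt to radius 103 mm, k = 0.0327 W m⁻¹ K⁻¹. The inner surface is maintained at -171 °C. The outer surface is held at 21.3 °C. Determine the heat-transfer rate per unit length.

Q' = 54.6 W/m

Series thermal resistances, inner to outer:
  R'_stainless steel = ln(0.0500/0.0416)/(2πk) = 0.1839/(2π·15.2) = 0.001926 m·K/W
  R'_fibreglass batt = ln(0.103/0.0500)/(2πk) = 0.7227/(2π·0.0327) = 3.517 m·K/W
ΣR = 0.001926 + 3.517 = 3.519 m·K/W
Q' = ΔT/ΣR = (-171 °C − 21.3 °C)/3.519 = -54.6 W/m
(Negative Q' ⇒ heat flows inward; heat gain = 54.6 W/m.)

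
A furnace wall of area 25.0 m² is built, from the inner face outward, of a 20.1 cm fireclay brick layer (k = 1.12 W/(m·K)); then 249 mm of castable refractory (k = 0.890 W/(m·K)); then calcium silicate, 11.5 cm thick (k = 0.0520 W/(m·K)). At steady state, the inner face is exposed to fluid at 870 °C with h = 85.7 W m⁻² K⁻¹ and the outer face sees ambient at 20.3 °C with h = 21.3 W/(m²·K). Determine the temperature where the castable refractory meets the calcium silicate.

Treat each layer as a resistance in series:
  R_conv,in = 1/(hA) = 1/(85.7·25.0) = 4.667×10^-4 K/W
  R_fireclay brick = L/(kA) = 0.201/(1.12·25.0) = 0.007179 K/W
  R_castable refractory = L/(kA) = 0.249/(0.890·25.0) = 0.01119 K/W
  R_calcium silicate = L/(kA) = 0.115/(0.0520·25.0) = 0.08846 K/W
  R_conv,out = 1/(hA) = 1/(21.3·25.0) = 0.001878 K/W
ΣR = 4.667×10^-4 + 0.007179 + 0.01119 + 0.08846 + 0.001878 = 0.1092 K/W
Q = ΔT/ΣR = (870 °C − 20.3 °C)/0.1092 = 7781 W
From the inner boundary to the castable refractory/calcium silicate interface, ΣR_partial = 0.01884 K/W.
T_interface = T_in − Q·ΣR_partial = 870 °C − (7781)(0.01884) = 723 °C

T = 723 °C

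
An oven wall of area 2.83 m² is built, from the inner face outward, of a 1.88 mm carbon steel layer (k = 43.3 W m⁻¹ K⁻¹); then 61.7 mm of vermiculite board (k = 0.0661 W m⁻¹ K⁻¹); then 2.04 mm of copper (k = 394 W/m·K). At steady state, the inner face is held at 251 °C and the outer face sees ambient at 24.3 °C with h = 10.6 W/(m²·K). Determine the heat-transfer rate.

Resistance network (inner→outer):
  R_carbon steel = L/(kA) = 0.00188/(43.3·2.83) = 1.534×10^-5 K/W
  R_vermiculite board = L/(kA) = 0.0617/(0.0661·2.83) = 0.3298 K/W
  R_copper = L/(kA) = 0.00204/(394·2.83) = 1.830×10^-6 K/W
  R_conv,out = 1/(hA) = 1/(10.6·2.83) = 0.03334 K/W
ΣR = 1.534×10^-5 + 0.3298 + 1.830×10^-6 + 0.03334 = 0.3632 K/W
Q = ΔT/ΣR = (251 °C − 24.3 °C)/0.3632 = 624 W

Q = 624 W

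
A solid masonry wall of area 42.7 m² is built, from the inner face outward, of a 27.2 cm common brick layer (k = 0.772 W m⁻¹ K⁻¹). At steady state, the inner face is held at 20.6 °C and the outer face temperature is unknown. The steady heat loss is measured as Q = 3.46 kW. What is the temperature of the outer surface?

Series resistances:
  R_common brick = L/(kA) = 0.272/(0.772·42.7) = 0.008251 K/W
ΣR = 0.008251 K/W
ΔT = Q·ΣR = 3460 × 0.008251 = 28.55 K
Heat flows outward, so T_out = T_in − ΔT = 20.6 − 28.55 = -7.95 °C

T_out = -7.95 °C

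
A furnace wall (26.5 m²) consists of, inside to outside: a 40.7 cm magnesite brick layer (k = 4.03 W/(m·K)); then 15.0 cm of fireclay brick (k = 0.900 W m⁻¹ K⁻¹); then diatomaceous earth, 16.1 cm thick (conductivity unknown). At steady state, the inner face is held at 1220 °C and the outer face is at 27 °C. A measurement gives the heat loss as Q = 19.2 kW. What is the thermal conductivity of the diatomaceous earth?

k = 0.117 W/m·K

ΣR = ΔT/Q = |1220 − 27|/19200 = 0.06214 K/W
Known resistances:
  R_magnesite brick = L/(kA) = 0.407/(4.03·26.5) = 0.003811 K/W
  R_fireclay brick = L/(kA) = 0.150/(0.900·26.5) = 0.006289 K/W
R_diatomaceous earth = ΣR − ΣR_known = 0.06214 − 0.01010 = 0.05204 K/W
L/(kA) = 0.05204 ⇒ k = 0.161/(0.05204·26.5) = 0.117 W/m·K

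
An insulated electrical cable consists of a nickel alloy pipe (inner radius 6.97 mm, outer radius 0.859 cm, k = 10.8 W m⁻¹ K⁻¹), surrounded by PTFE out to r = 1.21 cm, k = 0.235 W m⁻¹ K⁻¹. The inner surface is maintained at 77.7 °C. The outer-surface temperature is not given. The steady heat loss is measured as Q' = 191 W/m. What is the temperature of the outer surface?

T_out = 32.8 °C

Series resistances:
  R'_nickel alloy = ln(0.00859/0.00697)/(2πk) = 0.2090/(2π·10.8) = 0.003080 m·K/W
  R'_PTFE = ln(0.0121/0.00859)/(2πk) = 0.3426/(2π·0.235) = 0.2320 m·K/W
ΣR = 0.2351 m·K/W
ΔT = Q'·ΣR = 191 × 0.2351 = 44.90 K
Heat flows outward, so T_out = T_in − ΔT = 77.7 − 44.90 = 32.8 °C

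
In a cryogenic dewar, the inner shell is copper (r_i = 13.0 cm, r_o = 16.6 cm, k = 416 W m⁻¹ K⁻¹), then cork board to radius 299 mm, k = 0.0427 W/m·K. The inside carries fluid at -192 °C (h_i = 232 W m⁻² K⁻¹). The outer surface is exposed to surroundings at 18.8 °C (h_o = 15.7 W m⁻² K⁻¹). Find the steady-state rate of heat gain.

Q = 41.6 W

Resistance network (inner→outer):
  R_conv,in = 1/(4πr²h) = 1/(4π·0.130²·232) = 0.02030 K/W
  R_copper = (1/0.130 − 1/0.166)/(4πk) = 1.668/(4π·416) = 3.191×10^-4 K/W
  R_cork board = (1/0.166 − 1/0.299)/(4πk) = 2.680/(4π·0.0427) = 4.994 K/W
  R_conv,out = 1/(4πr²h) = 1/(4π·0.299²·15.7) = 0.05670 K/W
ΣR = 0.02030 + 3.191×10^-4 + 4.994 + 0.05670 = 5.071 K/W
Q = ΔT/ΣR = (-192 °C − 18.8 °C)/5.071 = -41.6 W
(Negative Q ⇒ heat flows inward; heat gain = 41.6 W.)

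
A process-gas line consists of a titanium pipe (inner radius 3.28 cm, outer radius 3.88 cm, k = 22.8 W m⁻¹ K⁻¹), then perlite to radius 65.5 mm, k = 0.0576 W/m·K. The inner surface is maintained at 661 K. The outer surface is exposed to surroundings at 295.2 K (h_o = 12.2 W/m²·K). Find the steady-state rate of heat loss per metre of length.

Resistance network (inner→outer):
  R'_titanium = ln(0.0388/0.0328)/(2πk) = 0.1680/(2π·22.8) = 0.001173 m·K/W
  R'_perlite = ln(0.0655/0.0388)/(2πk) = 0.5236/(2π·0.0576) = 1.447 m·K/W
  R'_conv,out = 1/(2πr h) = 1/(2π·0.0655·12.2) = 0.1992 m·K/W
ΣR = 0.001173 + 1.447 + 0.1992 = 1.647 m·K/W
Q' = ΔT/ΣR = (661 K − 295.2 K)/1.647 = 222 W/m

Q' = 222 W/m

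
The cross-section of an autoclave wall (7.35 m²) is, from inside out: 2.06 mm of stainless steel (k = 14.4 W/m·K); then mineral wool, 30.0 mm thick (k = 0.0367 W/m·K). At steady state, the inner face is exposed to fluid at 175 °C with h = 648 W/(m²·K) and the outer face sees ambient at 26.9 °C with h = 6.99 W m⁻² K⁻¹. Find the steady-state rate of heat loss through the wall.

Q = 1130 W

Resistance network (inner→outer):
  R_conv,in = 1/(hA) = 1/(648·7.35) = 2.100×10^-4 K/W
  R_stainless steel = L/(kA) = 0.00206/(14.4·7.35) = 1.946×10^-5 K/W
  R_mineral wool = L/(kA) = 0.0300/(0.0367·7.35) = 0.1112 K/W
  R_conv,out = 1/(hA) = 1/(6.99·7.35) = 0.01946 K/W
ΣR = 2.100×10^-4 + 1.946×10^-5 + 0.1112 + 0.01946 = 0.1309 K/W
Q = ΔT/ΣR = (175 °C − 26.9 °C)/0.1309 = 1130 W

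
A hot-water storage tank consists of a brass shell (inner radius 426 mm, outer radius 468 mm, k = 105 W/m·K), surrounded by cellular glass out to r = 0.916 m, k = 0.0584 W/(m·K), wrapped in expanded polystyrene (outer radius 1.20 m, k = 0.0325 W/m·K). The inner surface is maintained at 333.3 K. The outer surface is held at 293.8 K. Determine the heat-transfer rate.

Resistance network (inner→outer):
  R_brass = (1/0.426 − 1/0.468)/(4πk) = 0.2107/(4π·105) = 1.597×10^-4 K/W
  R_cellular glass = (1/0.468 − 1/0.916)/(4πk) = 1.045/(4π·0.0584) = 1.424 K/W
  R_expanded polystyrene = (1/0.916 − 1/1.20)/(4πk) = 0.2584/(4π·0.0325) = 0.6326 K/W
ΣR = 1.597×10^-4 + 1.424 + 0.6326 = 2.057 K/W
Q = ΔT/ΣR = (333.3 K − 293.8 K)/2.057 = 19.2 W

Q = 19.2 W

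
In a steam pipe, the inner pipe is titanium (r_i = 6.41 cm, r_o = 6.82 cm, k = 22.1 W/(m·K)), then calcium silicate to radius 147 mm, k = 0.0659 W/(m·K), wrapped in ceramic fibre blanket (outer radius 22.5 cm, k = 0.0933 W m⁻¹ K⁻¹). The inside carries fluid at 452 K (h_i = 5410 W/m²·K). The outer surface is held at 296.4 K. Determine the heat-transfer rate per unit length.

Series thermal resistances, inner to outer:
  R'_conv,in = 1/(2πr h) = 1/(2π·0.0641·5410) = 4.589×10^-4 m·K/W
  R'_titanium = ln(0.0682/0.0641)/(2πk) = 0.06200/(2π·22.1) = 4.465×10^-4 m·K/W
  R'_calcium silicate = ln(0.147/0.0682)/(2πk) = 0.7680/(2π·0.0659) = 1.855 m·K/W
  R'_ceramic fibre blanket = ln(0.225/0.147)/(2πk) = 0.4257/(2π·0.0933) = 0.7261 m·K/W
ΣR = 4.589×10^-4 + 4.465×10^-4 + 1.855 + 0.7261 = 2.582 m·K/W
Q' = ΔT/ΣR = (452 K − 296.4 K)/2.582 = 60.3 W/m

Q' = 60.3 W/m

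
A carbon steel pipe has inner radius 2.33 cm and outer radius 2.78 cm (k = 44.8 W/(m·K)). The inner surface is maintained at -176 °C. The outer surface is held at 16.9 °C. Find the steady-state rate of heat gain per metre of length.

Q' = 3.07×10^5 W/m

Q' = 2πk·ΔT/ln(r₂/r₁) = 2π × 44.8 × 192.9 / ln(0.0278/0.0233) = 3.07×10^5 W/m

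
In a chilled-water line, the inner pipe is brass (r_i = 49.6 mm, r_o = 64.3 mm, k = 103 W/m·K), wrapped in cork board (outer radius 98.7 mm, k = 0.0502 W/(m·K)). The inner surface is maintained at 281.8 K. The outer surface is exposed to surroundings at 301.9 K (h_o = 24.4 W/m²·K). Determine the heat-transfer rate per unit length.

Q' = 14.1 W/m

Series thermal resistances, inner to outer:
  R'_brass = ln(0.0643/0.0496)/(2πk) = 0.2596/(2π·103) = 4.011×10^-4 m·K/W
  R'_cork board = ln(0.0987/0.0643)/(2πk) = 0.4285/(2π·0.0502) = 1.359 m·K/W
  R'_conv,out = 1/(2πr h) = 1/(2π·0.0987·24.4) = 0.06609 m·K/W
ΣR = 4.011×10^-4 + 1.359 + 0.06609 = 1.425 m·K/W
Q' = ΔT/ΣR = (281.8 K − 301.9 K)/1.425 = -14.1 W/m
(Negative Q' ⇒ heat flows inward; heat gain = 14.1 W/m.)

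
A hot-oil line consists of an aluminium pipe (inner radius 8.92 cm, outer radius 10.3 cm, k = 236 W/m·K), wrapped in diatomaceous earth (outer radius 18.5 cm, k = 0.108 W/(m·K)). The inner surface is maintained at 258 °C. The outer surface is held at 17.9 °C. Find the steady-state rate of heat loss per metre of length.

Q' = 278 W/m

Resistance network (inner→outer):
  R'_aluminium = ln(0.103/0.0892)/(2πk) = 0.1438/(2π·236) = 9.701×10^-5 m·K/W
  R'_diatomaceous earth = ln(0.185/0.103)/(2πk) = 0.5856/(2π·0.108) = 0.8630 m·K/W
ΣR = 9.701×10^-5 + 0.8630 = 0.8631 m·K/W
Q' = ΔT/ΣR = (258 °C − 17.9 °C)/0.8631 = 278 W/m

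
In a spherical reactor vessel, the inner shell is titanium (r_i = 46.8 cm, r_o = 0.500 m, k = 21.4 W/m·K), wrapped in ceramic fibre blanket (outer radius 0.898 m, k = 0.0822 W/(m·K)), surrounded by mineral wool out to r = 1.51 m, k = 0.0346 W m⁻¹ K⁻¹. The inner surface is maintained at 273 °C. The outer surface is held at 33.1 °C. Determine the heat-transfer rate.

Q = 126 W

Series thermal resistances, inner to outer:
  R_titanium = (1/0.468 − 1/0.500)/(4πk) = 0.1368/(4π·21.4) = 5.085×10^-4 K/W
  R_ceramic fibre blanket = (1/0.500 − 1/0.898)/(4πk) = 0.8864/(4π·0.0822) = 0.8581 K/W
  R_mineral wool = (1/0.898 − 1/1.51)/(4πk) = 0.4513/(4π·0.0346) = 1.038 K/W
ΣR = 5.085×10^-4 + 0.8581 + 1.038 = 1.897 K/W
Q = ΔT/ΣR = (273 °C − 33.1 °C)/1.897 = 126 W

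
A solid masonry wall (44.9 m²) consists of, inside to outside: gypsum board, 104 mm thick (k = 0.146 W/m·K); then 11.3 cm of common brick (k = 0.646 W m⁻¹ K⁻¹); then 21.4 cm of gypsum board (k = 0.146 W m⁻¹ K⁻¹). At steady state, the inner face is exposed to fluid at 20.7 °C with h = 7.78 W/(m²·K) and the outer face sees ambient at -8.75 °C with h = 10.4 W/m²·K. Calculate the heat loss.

Treat each layer as a resistance in series:
  R_conv,in = 1/(hA) = 1/(7.78·44.9) = 0.002863 K/W
  R_gypsum board = L/(kA) = 0.104/(0.146·44.9) = 0.01586 K/W
  R_common brick = L/(kA) = 0.113/(0.646·44.9) = 0.003896 K/W
  R_gypsum board = L/(kA) = 0.214/(0.146·44.9) = 0.03264 K/W
  R_conv,out = 1/(hA) = 1/(10.4·44.9) = 0.002142 K/W
ΣR = 0.002863 + 0.01586 + 0.003896 + 0.03264 + 0.002142 = 0.05740 K/W
Q = ΔT/ΣR = (20.7 °C − -8.75 °C)/0.05740 = 513 W

Q = 513 W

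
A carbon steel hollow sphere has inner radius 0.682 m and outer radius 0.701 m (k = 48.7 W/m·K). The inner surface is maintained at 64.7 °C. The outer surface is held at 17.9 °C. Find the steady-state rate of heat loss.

Q = 4πk·ΔT/(1/r₁ − 1/r₂) = 4π × 48.7 × 46.8 / (1/0.682 − 1/0.701) = 7.21×10^5 W

Q = 7.21×10^5 W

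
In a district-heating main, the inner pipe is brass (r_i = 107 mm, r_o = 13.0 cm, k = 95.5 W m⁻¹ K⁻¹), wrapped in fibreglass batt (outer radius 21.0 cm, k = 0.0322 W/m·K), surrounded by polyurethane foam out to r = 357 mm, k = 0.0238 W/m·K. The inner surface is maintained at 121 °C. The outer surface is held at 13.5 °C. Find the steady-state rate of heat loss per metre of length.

Q' = 18.2 W/m

Treat each layer as a resistance in series:
  R'_brass = ln(0.130/0.107)/(2πk) = 0.1947/(2π·95.5) = 3.245×10^-4 m·K/W
  R'_fibreglass batt = ln(0.210/0.130)/(2πk) = 0.4796/(2π·0.0322) = 2.370 m·K/W
  R'_polyurethane foam = ln(0.357/0.210)/(2πk) = 0.5306/(2π·0.0238) = 3.548 m·K/W
ΣR = 3.245×10^-4 + 2.370 + 3.548 = 5.918 m·K/W
Q' = ΔT/ΣR = (121 °C − 13.5 °C)/5.918 = 18.2 W/m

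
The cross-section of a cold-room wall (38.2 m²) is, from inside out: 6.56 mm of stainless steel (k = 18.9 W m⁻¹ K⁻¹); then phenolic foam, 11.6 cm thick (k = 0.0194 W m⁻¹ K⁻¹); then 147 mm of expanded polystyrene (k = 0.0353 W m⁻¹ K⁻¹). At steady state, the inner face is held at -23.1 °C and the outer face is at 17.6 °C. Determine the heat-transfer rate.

Resistance network (inner→outer):
  R_stainless steel = L/(kA) = 0.00656/(18.9·38.2) = 9.086×10^-6 K/W
  R_phenolic foam = L/(kA) = 0.116/(0.0194·38.2) = 0.1565 K/W
  R_expanded polystyrene = L/(kA) = 0.147/(0.0353·38.2) = 0.1090 K/W
ΣR = 9.086×10^-6 + 0.1565 + 0.1090 = 0.2655 K/W
Q = ΔT/ΣR = (-23.1 °C − 17.6 °C)/0.2655 = -153 W
(Negative Q ⇒ heat flows inward; heat gain = 153 W.)

Q = 153 W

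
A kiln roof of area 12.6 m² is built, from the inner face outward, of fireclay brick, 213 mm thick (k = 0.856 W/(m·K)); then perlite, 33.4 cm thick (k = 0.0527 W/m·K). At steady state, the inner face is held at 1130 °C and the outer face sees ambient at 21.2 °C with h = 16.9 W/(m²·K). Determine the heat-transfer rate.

Treat each layer as a resistance in series:
  R_fireclay brick = L/(kA) = 0.213/(0.856·12.6) = 0.01975 K/W
  R_perlite = L/(kA) = 0.334/(0.0527·12.6) = 0.5030 K/W
  R_conv,out = 1/(hA) = 1/(16.9·12.6) = 0.004696 K/W
ΣR = 0.01975 + 0.5030 + 0.004696 = 0.5274 K/W
Q = ΔT/ΣR = (1130 °C − 21.2 °C)/0.5274 = 2100 W

Q = 2100 W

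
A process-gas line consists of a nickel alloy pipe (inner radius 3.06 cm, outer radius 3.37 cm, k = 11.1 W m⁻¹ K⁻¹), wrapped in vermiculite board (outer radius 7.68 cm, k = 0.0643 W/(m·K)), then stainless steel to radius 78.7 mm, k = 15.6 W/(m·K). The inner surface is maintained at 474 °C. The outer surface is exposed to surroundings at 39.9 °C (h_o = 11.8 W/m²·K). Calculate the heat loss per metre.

Resistance network (inner→outer):
  R'_nickel alloy = ln(0.0337/0.0306)/(2πk) = 0.09650/(2π·11.1) = 0.001384 m·K/W
  R'_vermiculite board = ln(0.0768/0.0337)/(2πk) = 0.8237/(2π·0.0643) = 2.039 m·K/W
  R'_stainless steel = ln(0.0787/0.0768)/(2πk) = 0.02444/(2π·15.6) = 2.493×10^-4 m·K/W
  R'_conv,out = 1/(2πr h) = 1/(2π·0.0787·11.8) = 0.1714 m·K/W
ΣR = 0.001384 + 2.039 + 2.493×10^-4 + 0.1714 = 2.212 m·K/W
Q' = ΔT/ΣR = (474 °C − 39.9 °C)/2.212 = 196 W/m

Q' = 196 W/m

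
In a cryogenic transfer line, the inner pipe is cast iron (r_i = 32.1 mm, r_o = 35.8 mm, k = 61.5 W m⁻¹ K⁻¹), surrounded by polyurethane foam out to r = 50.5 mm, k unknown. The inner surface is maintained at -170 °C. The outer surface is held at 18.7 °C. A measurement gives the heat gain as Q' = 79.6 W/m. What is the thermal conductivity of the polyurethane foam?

ΣR = ΔT/Q' = |-170 − 18.7|/79.6 = 2.371 m·K/W
Known resistances:
  R'_cast iron = ln(0.0358/0.0321)/(2πk) = 0.1091/(2π·61.5) = 2.823×10^-4 m·K/W
R_polyurethane foam = ΣR − ΣR_known = 2.371 − 2.823×10^-4 = 2.371 m·K/W
ln(r₂/r₁)/(2πk) = 2.371 ⇒ k = 0.3440/(2π·2.371) = 0.0231 W/m·K

k = 0.0231 W/m·K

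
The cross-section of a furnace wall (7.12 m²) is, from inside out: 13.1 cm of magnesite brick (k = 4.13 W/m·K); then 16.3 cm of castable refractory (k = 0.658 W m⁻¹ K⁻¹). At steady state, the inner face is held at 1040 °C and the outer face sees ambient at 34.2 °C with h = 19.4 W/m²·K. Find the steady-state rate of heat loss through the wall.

Series thermal resistances, inner to outer:
  R_magnesite brick = L/(kA) = 0.131/(4.13·7.12) = 0.004455 K/W
  R_castable refractory = L/(kA) = 0.163/(0.658·7.12) = 0.03479 K/W
  R_conv,out = 1/(hA) = 1/(19.4·7.12) = 0.007240 K/W
ΣR = 0.004455 + 0.03479 + 0.007240 = 0.04648 K/W
Q = ΔT/ΣR = (1040 °C − 34.2 °C)/0.04648 = 21600 W

Q = 21600 W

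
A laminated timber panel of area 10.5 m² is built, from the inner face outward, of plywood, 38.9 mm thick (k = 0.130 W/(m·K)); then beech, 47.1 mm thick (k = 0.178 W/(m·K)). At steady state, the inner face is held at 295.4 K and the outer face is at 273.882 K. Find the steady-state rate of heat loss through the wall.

Q = 401 W

Series thermal resistances, inner to outer:
  R_plywood = L/(kA) = 0.0389/(0.130·10.5) = 0.02850 K/W
  R_beech = L/(kA) = 0.0471/(0.178·10.5) = 0.02520 K/W
ΣR = 0.02850 + 0.02520 = 0.05370 K/W
Q = ΔT/ΣR = (295.4 K − 273.882 K)/0.05370 = 401 W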